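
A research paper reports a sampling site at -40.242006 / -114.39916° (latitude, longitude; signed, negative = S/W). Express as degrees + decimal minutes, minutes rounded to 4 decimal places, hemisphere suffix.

Latitude is negative → S; |value| = 40.242006
φ: fractional part 0.242006 → 14.520360 minutes
Longitude is negative → W; |value| = 114.399160
Lon: minutes = (114.399160 − 114) × 60 = 23.949600

40° 14.5204′ S, 114° 23.9496′ W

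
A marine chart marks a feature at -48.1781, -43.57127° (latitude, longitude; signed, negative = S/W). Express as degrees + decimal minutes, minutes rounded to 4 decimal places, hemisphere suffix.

Latitude is negative → S; |value| = 48.178100
Latitude: fractional part 0.178100 → 10.686000 minutes
Longitude is negative → W; |value| = 43.571270
Longitude: fractional part 0.571270 → 34.276200 minutes

48° 10.6860′ S, 43° 34.2762′ W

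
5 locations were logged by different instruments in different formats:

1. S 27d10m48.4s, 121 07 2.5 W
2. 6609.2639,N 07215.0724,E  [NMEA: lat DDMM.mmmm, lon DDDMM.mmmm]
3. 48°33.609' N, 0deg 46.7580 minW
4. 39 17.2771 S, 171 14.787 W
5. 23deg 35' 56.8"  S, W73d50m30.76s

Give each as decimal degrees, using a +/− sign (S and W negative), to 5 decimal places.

1. -27.18011, -121.11736
2. 66.15440, 72.25121
3. 48.56015, -0.77930
4. -39.28795, -171.24645
5. -23.59911, -73.84188

Point 1:
  Lat: 27 + 10/60 + 48.4/3600 = 27.180111
  S → negative
  Longitude: 121° + 7/60 + 2.5/3600 = 121 + 0.116667 + 0.000694 = 121.117361
  hemisphere W, so the sign is −
Point 2:
  Lat: degrees = first 2 digits = 66, minutes = 9.2639; 66 + 9.2639/60 = 66.154398
  N ⇒ keep positive
  Lon: split at 3 digits → 072° and 15.0724′; 72 + 15.0724/60 = 72.251207
  E ⇒ keep positive
Point 3:
  φ: 33.609′ = 0.560150°; total 48.560150
  N → positive
  Longitude: 46.758′ = 0.779300°; total 0.779300
  W ⇒ negate
Point 4:
  Latitude: 39 + 17.2771/60 = 39.287952
  S → negative
  λ: 171 + 14.787/60 = 171.246450
  hemisphere W, so the sign is −
Point 5:
  φ: 35′ + 56.8″ = 35.94667′; 23 + 35.94667/60 = 23.599111
  S → negative
  λ: 50′ + 30.76″ = 50.51267′; 73 + 50.51267/60 = 73.841878
  W → negative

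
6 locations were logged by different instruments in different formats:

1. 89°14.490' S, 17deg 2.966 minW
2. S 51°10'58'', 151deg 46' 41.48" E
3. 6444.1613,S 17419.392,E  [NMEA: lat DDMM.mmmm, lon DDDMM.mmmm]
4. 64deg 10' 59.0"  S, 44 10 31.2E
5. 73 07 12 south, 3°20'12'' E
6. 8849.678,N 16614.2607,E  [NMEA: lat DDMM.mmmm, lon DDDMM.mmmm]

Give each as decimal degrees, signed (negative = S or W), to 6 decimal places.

1. -89.241500, -17.049433
2. -51.182778, 151.778189
3. -64.736022, 174.323200
4. -64.183056, 44.175333
5. -73.120000, 3.336667
6. 88.827967, 166.237678

Point 1:
  Lat: 89 + 14.49/60 = 89.2415000
  hemisphere S, so the sign is −
  Lon: 17 + 2.966/60 = 17.0494333
  W ⇒ negate
Point 2:
  Lat: 51° + 10/60 + 58/3600 = 51 + 0.166667 + 0.016111 = 51.1827778
  S → negative
  λ: 46′ + 41.48″ = 46.69133′; 151 + 46.69133/60 = 151.7781889
  E → positive
Point 3:
  Latitude: degrees = first 2 digits = 64, minutes = 44.1613; 64 + 44.1613/60 = 64.7360217
  S → negative
  λ: split at 3 digits → 174° and 19.392′; 174 + 19.392/60 = 174.3232000
  E ⇒ keep positive
Point 4:
  φ: 64 + 10/60 + 59/3600 = 64.1830556
  S ⇒ negate
  λ: 10′ + 31.2″ = 10.52000′; 44 + 10.52000/60 = 44.1753333
  E → positive
Point 5:
  φ: 7′ + 12″ = 7.20000′; 73 + 7.20000/60 = 73.1200000
  S → negative
  λ: 3° + 20/60 + 12/3600 = 3 + 0.333333 + 0.003333 = 3.3366667
  E → positive
Point 6:
  Latitude: degrees = first 2 digits = 88, minutes = 49.678; 88 + 49.678/60 = 88.8279667
  N ⇒ keep positive
  λ: split at 3 digits → 166° and 14.2607′; 166 + 14.2607/60 = 166.2376783
  E → positive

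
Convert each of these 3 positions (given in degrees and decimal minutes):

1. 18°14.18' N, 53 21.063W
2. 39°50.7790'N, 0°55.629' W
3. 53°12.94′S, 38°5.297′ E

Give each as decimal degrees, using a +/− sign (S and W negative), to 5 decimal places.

Point 1:
  Lat: 14.18′ = 0.236333°; total 18.236333
  N ⇒ keep positive
  Lon: 53 + 21.063/60 = 53.351050
  W ⇒ negate
Point 2:
  Latitude: 39 + 50.779/60 = 39.846317
  N ⇒ keep positive
  Lon: 55.629′ = 0.927150°; total 0.927150
  hemisphere W, so the sign is −
Point 3:
  Lat: 12.94′ = 0.215667°; total 53.215667
  S ⇒ negate
  λ: 38 + 5.297/60 = 38.088283
  E → positive

1. 18.23633, -53.35105
2. 39.84632, -0.92715
3. -53.21567, 38.08828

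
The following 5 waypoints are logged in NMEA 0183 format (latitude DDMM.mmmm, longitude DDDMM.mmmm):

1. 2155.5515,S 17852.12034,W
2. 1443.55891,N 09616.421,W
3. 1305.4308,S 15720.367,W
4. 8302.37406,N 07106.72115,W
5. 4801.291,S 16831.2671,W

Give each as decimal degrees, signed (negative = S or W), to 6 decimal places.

Point 1:
  φ: split at 2 digits → 21° and 55.5515′; 21 + 55.5515/60 = 21.9258583
  S → negative
  Longitude: split at 3 digits → 178° and 52.12034′; 178 + 52.12034/60 = 178.8686723
  W → negative
Point 2:
  Latitude: split at 2 digits → 14° and 43.55891′; 14 + 43.55891/60 = 14.7259818
  N ⇒ keep positive
  Lon: split at 3 digits → 096° and 16.421′; 96 + 16.421/60 = 96.2736833
  W ⇒ negate
Point 3:
  φ: degrees = first 2 digits = 13, minutes = 5.4308; 13 + 5.4308/60 = 13.0905133
  S ⇒ negate
  Longitude: split at 3 digits → 157° and 20.367′; 157 + 20.367/60 = 157.3394500
  W ⇒ negate
Point 4:
  φ: degrees = first 2 digits = 83, minutes = 2.37406; 83 + 2.37406/60 = 83.0395677
  N → positive
  Lon: degrees = first 3 digits = 71, minutes = 6.72115; 71 + 6.72115/60 = 71.1120192
  W ⇒ negate
Point 5:
  φ: degrees = first 2 digits = 48, minutes = 1.291; 48 + 1.291/60 = 48.0215167
  S ⇒ negate
  λ: degrees = first 3 digits = 168, minutes = 31.2671; 168 + 31.2671/60 = 168.5211183
  W → negative

1. -21.925858, -178.868672
2. 14.725982, -96.273683
3. -13.090513, -157.339450
4. 83.039568, -71.112019
5. -48.021517, -168.521118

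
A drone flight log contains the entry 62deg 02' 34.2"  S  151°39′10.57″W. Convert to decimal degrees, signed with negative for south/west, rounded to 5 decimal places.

-62.04283, -151.65294

φ: 62° + 2/60 + 34.2/3600 = 62 + 0.033333 + 0.009500 = 62.042833
hemisphere S, so the sign is −
Longitude: 151° + 39/60 + 10.57/3600 = 151 + 0.650000 + 0.002936 = 151.652936
hemisphere W, so the sign is −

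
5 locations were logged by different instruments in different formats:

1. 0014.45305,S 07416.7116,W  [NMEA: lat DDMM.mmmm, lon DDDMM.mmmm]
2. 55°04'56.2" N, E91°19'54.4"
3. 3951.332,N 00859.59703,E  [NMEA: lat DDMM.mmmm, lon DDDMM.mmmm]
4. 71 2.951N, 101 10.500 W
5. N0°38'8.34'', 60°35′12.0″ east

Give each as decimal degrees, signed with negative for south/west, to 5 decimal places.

1. -0.24088, -74.27853
2. 55.08228, 91.33178
3. 39.85553, 8.99328
4. 71.04918, -101.17500
5. 0.63565, 60.58667

Point 1:
  Lat: split at 2 digits → 00° and 14.45305′; 0 + 14.45305/60 = 0.240884
  hemisphere S, so the sign is −
  Longitude: split at 3 digits → 074° and 16.7116′; 74 + 16.7116/60 = 74.278527
  W ⇒ negate
Point 2:
  φ: 4′ + 56.2″ = 4.93667′; 55 + 4.93667/60 = 55.082278
  N ⇒ keep positive
  Longitude: 91° + 19/60 + 54.4/3600 = 91 + 0.316667 + 0.015111 = 91.331778
  E → positive
Point 3:
  Lat: split at 2 digits → 39° and 51.332′; 39 + 51.332/60 = 39.855533
  N → positive
  λ: split at 3 digits → 008° and 59.59703′; 8 + 59.59703/60 = 8.993284
  E ⇒ keep positive
Point 4:
  φ: 2.951′ = 0.049183°; total 71.049183
  N → positive
  Lon: 10.5′ = 0.175000°; total 101.175000
  hemisphere W, so the sign is −
Point 5:
  Lat: 38′ + 8.34″ = 38.13900′; 0 + 38.13900/60 = 0.635650
  N → positive
  Lon: 35′ + 12″ = 35.20000′; 60 + 35.20000/60 = 60.586667
  E → positive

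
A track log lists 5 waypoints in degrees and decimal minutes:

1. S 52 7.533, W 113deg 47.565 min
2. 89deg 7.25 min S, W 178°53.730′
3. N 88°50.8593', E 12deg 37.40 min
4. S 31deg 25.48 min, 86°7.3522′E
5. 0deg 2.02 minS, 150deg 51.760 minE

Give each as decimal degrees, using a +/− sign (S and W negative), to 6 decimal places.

1. -52.125550, -113.792750
2. -89.120833, -178.895500
3. 88.847655, 12.623333
4. -31.424667, 86.122537
5. -0.033667, 150.862667

Point 1:
  φ: 52 + 7.533/60 = 52.1255500
  S ⇒ negate
  Longitude: 47.565′ = 0.792750°; total 113.7927500
  W → negative
Point 2:
  Lat: 89 + 7.25/60 = 89.1208333
  hemisphere S, so the sign is −
  Lon: 178 + 53.73/60 = 178.8955000
  W ⇒ negate
Point 3:
  φ: 50.8593′ = 0.847655°; total 88.8476550
  N → positive
  Longitude: 12 + 37.4/60 = 12.6233333
  E ⇒ keep positive
Point 4:
  φ: 25.48′ = 0.424667°; total 31.4246667
  hemisphere S, so the sign is −
  λ: 7.3522′ = 0.122537°; total 86.1225367
  E → positive
Point 5:
  Latitude: 0 + 2.02/60 = 0.0336667
  hemisphere S, so the sign is −
  Longitude: 150 + 51.76/60 = 150.8626667
  E → positive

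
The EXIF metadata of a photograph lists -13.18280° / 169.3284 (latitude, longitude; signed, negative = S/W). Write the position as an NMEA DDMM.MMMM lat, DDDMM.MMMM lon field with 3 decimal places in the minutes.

1310.968,S / 16919.704,E

Latitude is negative → S; |value| = 13.182800
Lat: minutes = (13.182800 − 13) × 60 = 10.96800
λ: 169° + 0.328400 × 60 = 169° 19.70400′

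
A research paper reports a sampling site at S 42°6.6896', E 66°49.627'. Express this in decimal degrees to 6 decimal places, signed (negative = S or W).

-42.111493, 66.827117

φ: 42 + 6.6896/60 = 42.1114933
S ⇒ negate
Longitude: 66 + 49.627/60 = 66.8271167
E ⇒ keep positive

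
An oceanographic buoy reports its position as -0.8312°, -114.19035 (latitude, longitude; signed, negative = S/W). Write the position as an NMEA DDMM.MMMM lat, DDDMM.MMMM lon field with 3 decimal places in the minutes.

0049.872,S / 11411.421,W

Latitude is negative → S; |value| = 0.831200
φ: fractional part 0.831200 → 49.87200 minutes
Longitude is negative → W; |value| = 114.190350
Lon: 114° + 0.190350 × 60 = 114° 11.42100′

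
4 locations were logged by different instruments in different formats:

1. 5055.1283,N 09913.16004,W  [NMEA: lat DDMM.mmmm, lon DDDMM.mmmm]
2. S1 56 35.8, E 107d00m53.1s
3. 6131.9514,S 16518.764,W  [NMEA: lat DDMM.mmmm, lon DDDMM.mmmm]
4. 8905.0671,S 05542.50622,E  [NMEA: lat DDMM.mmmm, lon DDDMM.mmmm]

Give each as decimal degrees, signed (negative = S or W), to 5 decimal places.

Point 1:
  φ: split at 2 digits → 50° and 55.1283′; 50 + 55.1283/60 = 50.918805
  N ⇒ keep positive
  Lon: split at 3 digits → 099° and 13.16004′; 99 + 13.16004/60 = 99.219334
  W → negative
Point 2:
  φ: 1 + 56/60 + 35.8/3600 = 1.943278
  S ⇒ negate
  λ: 107 + 0/60 + 53.1/3600 = 107.014750
  E ⇒ keep positive
Point 3:
  Lat: split at 2 digits → 61° and 31.9514′; 61 + 31.9514/60 = 61.532523
  S → negative
  Longitude: split at 3 digits → 165° and 18.764′; 165 + 18.764/60 = 165.312733
  W ⇒ negate
Point 4:
  φ: split at 2 digits → 89° and 5.0671′; 89 + 5.0671/60 = 89.084452
  S ⇒ negate
  Lon: split at 3 digits → 055° and 42.50622′; 55 + 42.50622/60 = 55.708437
  E ⇒ keep positive

1. 50.91881, -99.21933
2. -1.94328, 107.01475
3. -61.53252, -165.31273
4. -89.08445, 55.70844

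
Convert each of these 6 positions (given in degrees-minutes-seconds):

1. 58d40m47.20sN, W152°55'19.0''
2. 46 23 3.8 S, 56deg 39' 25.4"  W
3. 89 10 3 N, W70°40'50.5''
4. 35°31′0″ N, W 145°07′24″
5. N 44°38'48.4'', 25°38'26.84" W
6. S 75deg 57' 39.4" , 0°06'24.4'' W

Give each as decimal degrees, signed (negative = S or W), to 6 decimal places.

Point 1:
  Lat: 58 + 40/60 + 47.2/3600 = 58.6797778
  N → positive
  Longitude: 152 + 55/60 + 19/3600 = 152.9219444
  hemisphere W, so the sign is −
Point 2:
  φ: 23′ + 3.8″ = 23.06333′; 46 + 23.06333/60 = 46.3843889
  S → negative
  Lon: 39′ + 25.4″ = 39.42333′; 56 + 39.42333/60 = 56.6570556
  W → negative
Point 3:
  Lat: 10′ + 3″ = 10.05000′; 89 + 10.05000/60 = 89.1675000
  N ⇒ keep positive
  Lon: 40′ + 50.5″ = 40.84167′; 70 + 40.84167/60 = 70.6806944
  hemisphere W, so the sign is −
Point 4:
  Latitude: 31′ + 0″ = 31.00000′; 35 + 31.00000/60 = 35.5166667
  N → positive
  Lon: 145 + 7/60 + 24/3600 = 145.1233333
  W ⇒ negate
Point 5:
  Lat: 44 + 38/60 + 48.4/3600 = 44.6467778
  N ⇒ keep positive
  λ: 38′ + 26.84″ = 38.44733′; 25 + 38.44733/60 = 25.6407889
  W ⇒ negate
Point 6:
  Lat: 57′ + 39.4″ = 57.65667′; 75 + 57.65667/60 = 75.9609444
  S → negative
  λ: 0 + 6/60 + 24.4/3600 = 0.1067778
  hemisphere W, so the sign is −

1. 58.679778, -152.921944
2. -46.384389, -56.657056
3. 89.167500, -70.680694
4. 35.516667, -145.123333
5. 44.646778, -25.640789
6. -75.960944, -0.106778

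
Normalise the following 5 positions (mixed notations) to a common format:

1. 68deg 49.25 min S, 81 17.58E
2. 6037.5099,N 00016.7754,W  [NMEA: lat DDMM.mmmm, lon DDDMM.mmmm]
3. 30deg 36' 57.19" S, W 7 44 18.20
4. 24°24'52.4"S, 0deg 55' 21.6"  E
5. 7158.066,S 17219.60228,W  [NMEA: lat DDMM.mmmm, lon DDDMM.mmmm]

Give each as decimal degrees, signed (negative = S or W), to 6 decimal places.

Point 1:
  Lat: 49.25′ = 0.820833°; total 68.8208333
  hemisphere S, so the sign is −
  Longitude: 81 + 17.58/60 = 81.2930000
  E → positive
Point 2:
  φ: split at 2 digits → 60° and 37.5099′; 60 + 37.5099/60 = 60.6251650
  N → positive
  λ: split at 3 digits → 000° and 16.7754′; 0 + 16.7754/60 = 0.2795900
  W → negative
Point 3:
  Latitude: 30° + 36/60 + 57.19/3600 = 30 + 0.600000 + 0.015886 = 30.6158861
  hemisphere S, so the sign is −
  Longitude: 7 + 44/60 + 18.2/3600 = 7.7383889
  W ⇒ negate
Point 4:
  Lat: 24′ + 52.4″ = 24.87333′; 24 + 24.87333/60 = 24.4145556
  S → negative
  Lon: 0° + 55/60 + 21.6/3600 = 0 + 0.916667 + 0.006000 = 0.9226667
  E ⇒ keep positive
Point 5:
  φ: split at 2 digits → 71° and 58.066′; 71 + 58.066/60 = 71.9677667
  hemisphere S, so the sign is −
  Lon: split at 3 digits → 172° and 19.60228′; 172 + 19.60228/60 = 172.3267047
  W ⇒ negate

1. -68.820833, 81.293000
2. 60.625165, -0.279590
3. -30.615886, -7.738389
4. -24.414556, 0.922667
5. -71.967767, -172.326705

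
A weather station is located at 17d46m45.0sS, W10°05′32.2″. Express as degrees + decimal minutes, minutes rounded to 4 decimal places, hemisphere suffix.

Lat: 46 + 45/60 = 46.750000′
Longitude: 5 + 32.2/60 = 5.536667′

17° 46.7500′ S, 10° 5.5367′ W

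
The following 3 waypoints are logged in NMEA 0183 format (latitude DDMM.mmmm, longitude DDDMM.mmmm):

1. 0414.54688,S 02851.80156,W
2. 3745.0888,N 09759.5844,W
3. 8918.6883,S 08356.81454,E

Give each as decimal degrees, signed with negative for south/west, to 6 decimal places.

1. -4.242448, -28.863359
2. 37.751480, -97.993073
3. -89.311472, 83.946909

Point 1:
  Latitude: degrees = first 2 digits = 4, minutes = 14.54688; 4 + 14.54688/60 = 4.2424480
  S → negative
  Lon: split at 3 digits → 028° and 51.80156′; 28 + 51.80156/60 = 28.8633593
  W → negative
Point 2:
  Latitude: split at 2 digits → 37° and 45.0888′; 37 + 45.0888/60 = 37.7514800
  N ⇒ keep positive
  Longitude: degrees = first 3 digits = 97, minutes = 59.5844; 97 + 59.5844/60 = 97.9930733
  hemisphere W, so the sign is −
Point 3:
  φ: split at 2 digits → 89° and 18.6883′; 89 + 18.6883/60 = 89.3114717
  S → negative
  Lon: split at 3 digits → 083° and 56.81454′; 83 + 56.81454/60 = 83.9469090
  E ⇒ keep positive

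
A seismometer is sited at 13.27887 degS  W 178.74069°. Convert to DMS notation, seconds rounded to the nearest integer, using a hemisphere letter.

Lat: 0.278870° → 16.73220′; 0.73220 × 60 = 43.93″
Lon: 0.740690 × 60 = 44.44140′ → 44′, remainder × 60 = 26.48″

13°16′44″ S, 178°44′26″ W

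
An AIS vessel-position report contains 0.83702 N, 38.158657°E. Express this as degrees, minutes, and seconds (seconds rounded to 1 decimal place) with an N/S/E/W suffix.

Lat: 0.837020 × 60 = 50.22120′ → 50′, remainder × 60 = 13.272″
Lon: 0.158657 × 60 = 9.51942′ → 9′, remainder × 60 = 31.165″

0°50′13.3″ N, 38°09′31.2″ E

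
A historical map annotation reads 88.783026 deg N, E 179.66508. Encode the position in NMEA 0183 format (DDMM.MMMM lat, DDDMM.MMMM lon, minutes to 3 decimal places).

8846.982,N / 17939.905,E

φ: minutes = (88.783026 − 88) × 60 = 46.98156
Longitude: minutes = (179.665080 − 179) × 60 = 39.90480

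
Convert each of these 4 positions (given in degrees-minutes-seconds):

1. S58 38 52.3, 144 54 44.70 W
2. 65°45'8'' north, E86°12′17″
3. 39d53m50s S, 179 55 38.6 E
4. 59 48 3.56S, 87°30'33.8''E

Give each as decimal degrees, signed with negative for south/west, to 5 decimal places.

1. -58.64786, -144.91242
2. 65.75222, 86.20472
3. -39.89722, 179.92739
4. -59.80099, 87.50939

Point 1:
  φ: 58 + 38/60 + 52.3/3600 = 58.647861
  hemisphere S, so the sign is −
  Lon: 144 + 54/60 + 44.7/3600 = 144.912417
  hemisphere W, so the sign is −
Point 2:
  Latitude: 65° + 45/60 + 8/3600 = 65 + 0.750000 + 0.002222 = 65.752222
  N → positive
  Lon: 86 + 12/60 + 17/3600 = 86.204722
  E → positive
Point 3:
  φ: 39 + 53/60 + 50/3600 = 39.897222
  hemisphere S, so the sign is −
  Longitude: 179 + 55/60 + 38.6/3600 = 179.927389
  E ⇒ keep positive
Point 4:
  Latitude: 48′ + 3.56″ = 48.05933′; 59 + 48.05933/60 = 59.800989
  S ⇒ negate
  Longitude: 87° + 30/60 + 33.8/3600 = 87 + 0.500000 + 0.009389 = 87.509389
  E ⇒ keep positive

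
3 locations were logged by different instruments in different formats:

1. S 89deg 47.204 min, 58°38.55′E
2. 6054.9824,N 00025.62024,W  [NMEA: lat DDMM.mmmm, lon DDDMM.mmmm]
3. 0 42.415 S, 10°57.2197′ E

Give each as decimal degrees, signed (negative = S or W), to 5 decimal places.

1. -89.78673, 58.64250
2. 60.91637, -0.42700
3. -0.70692, 10.95366

Point 1:
  φ: 89 + 47.204/60 = 89.786733
  S → negative
  λ: 38.55′ = 0.642500°; total 58.642500
  E ⇒ keep positive
Point 2:
  φ: degrees = first 2 digits = 60, minutes = 54.9824; 60 + 54.9824/60 = 60.916373
  N ⇒ keep positive
  Lon: split at 3 digits → 000° and 25.62024′; 0 + 25.62024/60 = 0.427004
  W ⇒ negate
Point 3:
  φ: 0 + 42.415/60 = 0.706917
  hemisphere S, so the sign is −
  Lon: 57.2197′ = 0.953662°; total 10.953662
  E ⇒ keep positive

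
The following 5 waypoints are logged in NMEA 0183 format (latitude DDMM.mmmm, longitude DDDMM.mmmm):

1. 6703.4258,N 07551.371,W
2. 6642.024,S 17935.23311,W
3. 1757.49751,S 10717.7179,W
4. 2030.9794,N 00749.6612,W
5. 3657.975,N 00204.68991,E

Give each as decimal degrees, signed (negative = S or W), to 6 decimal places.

1. 67.057097, -75.856183
2. -66.700400, -179.587219
3. -17.958292, -107.295298
4. 20.516323, -7.827687
5. 36.966250, 2.078165

Point 1:
  Latitude: degrees = first 2 digits = 67, minutes = 3.4258; 67 + 3.4258/60 = 67.0570967
  N ⇒ keep positive
  λ: split at 3 digits → 075° and 51.371′; 75 + 51.371/60 = 75.8561833
  W ⇒ negate
Point 2:
  Lat: degrees = first 2 digits = 66, minutes = 42.024; 66 + 42.024/60 = 66.7004000
  S → negative
  λ: split at 3 digits → 179° and 35.23311′; 179 + 35.23311/60 = 179.5872185
  W → negative
Point 3:
  Lat: split at 2 digits → 17° and 57.49751′; 17 + 57.49751/60 = 17.9582918
  S → negative
  λ: split at 3 digits → 107° and 17.7179′; 107 + 17.7179/60 = 107.2952983
  W → negative
Point 4:
  φ: split at 2 digits → 20° and 30.9794′; 20 + 30.9794/60 = 20.5163233
  N ⇒ keep positive
  λ: degrees = first 3 digits = 7, minutes = 49.6612; 7 + 49.6612/60 = 7.8276867
  W → negative
Point 5:
  φ: split at 2 digits → 36° and 57.975′; 36 + 57.975/60 = 36.9662500
  N ⇒ keep positive
  λ: degrees = first 3 digits = 2, minutes = 4.68991; 2 + 4.68991/60 = 2.0781652
  E → positive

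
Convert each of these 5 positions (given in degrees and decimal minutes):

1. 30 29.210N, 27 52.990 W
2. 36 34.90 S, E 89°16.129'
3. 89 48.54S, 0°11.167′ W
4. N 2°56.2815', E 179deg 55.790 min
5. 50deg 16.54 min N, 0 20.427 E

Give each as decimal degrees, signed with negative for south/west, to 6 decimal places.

Point 1:
  φ: 29.21′ = 0.486833°; total 30.4868333
  N ⇒ keep positive
  Longitude: 52.99′ = 0.883167°; total 27.8831667
  W → negative
Point 2:
  Lat: 34.9′ = 0.581667°; total 36.5816667
  hemisphere S, so the sign is −
  λ: 89 + 16.129/60 = 89.2688167
  E → positive
Point 3:
  φ: 89 + 48.54/60 = 89.8090000
  hemisphere S, so the sign is −
  Longitude: 0 + 11.167/60 = 0.1861167
  W → negative
Point 4:
  Lat: 56.2815′ = 0.938025°; total 2.9380250
  N → positive
  Lon: 179 + 55.79/60 = 179.9298333
  E → positive
Point 5:
  Latitude: 50 + 16.54/60 = 50.2756667
  N ⇒ keep positive
  Lon: 0 + 20.427/60 = 0.3404500
  E → positive

1. 30.486833, -27.883167
2. -36.581667, 89.268817
3. -89.809000, -0.186117
4. 2.938025, 179.929833
5. 50.275667, 0.340450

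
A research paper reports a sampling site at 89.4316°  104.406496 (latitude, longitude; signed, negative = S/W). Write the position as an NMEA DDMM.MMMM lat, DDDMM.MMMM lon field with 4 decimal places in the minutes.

8925.8960,N / 10424.3898,E

Lat: fractional part 0.431600 → 25.896000 minutes
λ: 104° + 0.406496 × 60 = 104° 24.389760′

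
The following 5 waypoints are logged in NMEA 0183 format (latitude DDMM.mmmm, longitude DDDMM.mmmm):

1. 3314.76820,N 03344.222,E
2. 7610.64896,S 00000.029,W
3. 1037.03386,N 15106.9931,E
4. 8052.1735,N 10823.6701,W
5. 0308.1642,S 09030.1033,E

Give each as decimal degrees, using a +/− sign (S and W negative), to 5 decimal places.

1. 33.24614, 33.73703
2. -76.17748, -0.00048
3. 10.61723, 151.11655
4. 80.86956, -108.39450
5. -3.13607, 90.50172

Point 1:
  φ: split at 2 digits → 33° and 14.7682′; 33 + 14.7682/60 = 33.246137
  N → positive
  Lon: degrees = first 3 digits = 33, minutes = 44.222; 33 + 44.222/60 = 33.737033
  E ⇒ keep positive
Point 2:
  Lat: split at 2 digits → 76° and 10.64896′; 76 + 10.64896/60 = 76.177483
  S → negative
  Lon: degrees = first 3 digits = 0, minutes = 0.029; 0 + 0.029/60 = 0.000483
  W → negative
Point 3:
  Lat: degrees = first 2 digits = 10, minutes = 37.03386; 10 + 37.03386/60 = 10.617231
  N → positive
  λ: split at 3 digits → 151° and 6.9931′; 151 + 6.9931/60 = 151.116552
  E → positive
Point 4:
  φ: degrees = first 2 digits = 80, minutes = 52.1735; 80 + 52.1735/60 = 80.869558
  N ⇒ keep positive
  Longitude: split at 3 digits → 108° and 23.6701′; 108 + 23.6701/60 = 108.394502
  W ⇒ negate
Point 5:
  φ: split at 2 digits → 03° and 8.1642′; 3 + 8.1642/60 = 3.136070
  S → negative
  Longitude: split at 3 digits → 090° and 30.1033′; 90 + 30.1033/60 = 90.501722
  E ⇒ keep positive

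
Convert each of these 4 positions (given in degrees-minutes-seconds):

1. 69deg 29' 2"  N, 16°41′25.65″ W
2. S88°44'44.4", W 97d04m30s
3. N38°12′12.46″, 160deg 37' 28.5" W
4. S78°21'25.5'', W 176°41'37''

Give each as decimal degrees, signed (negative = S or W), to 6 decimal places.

Point 1:
  Lat: 69 + 29/60 + 2/3600 = 69.4838889
  N → positive
  Longitude: 41′ + 25.65″ = 41.42750′; 16 + 41.42750/60 = 16.6904583
  hemisphere W, so the sign is −
Point 2:
  Latitude: 88° + 44/60 + 44.4/3600 = 88 + 0.733333 + 0.012333 = 88.7456667
  S → negative
  λ: 4′ + 30″ = 4.50000′; 97 + 4.50000/60 = 97.0750000
  W → negative
Point 3:
  φ: 38 + 12/60 + 12.46/3600 = 38.2034611
  N ⇒ keep positive
  Longitude: 37′ + 28.5″ = 37.47500′; 160 + 37.47500/60 = 160.6245833
  W → negative
Point 4:
  φ: 78 + 21/60 + 25.5/3600 = 78.3570833
  hemisphere S, so the sign is −
  Lon: 176 + 41/60 + 37/3600 = 176.6936111
  W → negative

1. 69.483889, -16.690458
2. -88.745667, -97.075000
3. 38.203461, -160.624583
4. -78.357083, -176.693611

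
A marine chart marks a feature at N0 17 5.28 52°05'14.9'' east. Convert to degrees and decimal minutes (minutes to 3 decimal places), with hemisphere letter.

Lat: seconds/60 = 0.08800; minutes = 17 + 0.08800 = 17.08800
λ: seconds/60 = 0.24833; minutes = 5 + 0.24833 = 5.24833

0° 17.088′ N, 52° 5.248′ E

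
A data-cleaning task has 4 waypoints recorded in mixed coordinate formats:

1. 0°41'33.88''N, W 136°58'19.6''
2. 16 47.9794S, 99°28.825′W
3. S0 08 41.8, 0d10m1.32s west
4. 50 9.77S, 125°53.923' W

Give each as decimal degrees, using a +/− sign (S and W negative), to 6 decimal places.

Point 1:
  Latitude: 0° + 41/60 + 33.88/3600 = 0 + 0.683333 + 0.009411 = 0.6927444
  N → positive
  Longitude: 136° + 58/60 + 19.6/3600 = 136 + 0.966667 + 0.005444 = 136.9721111
  W → negative
Point 2:
  φ: 47.9794′ = 0.799657°; total 16.7996567
  S ⇒ negate
  Lon: 28.825′ = 0.480417°; total 99.4804167
  W → negative
Point 3:
  Latitude: 0 + 8/60 + 41.8/3600 = 0.1449444
  hemisphere S, so the sign is −
  λ: 0 + 10/60 + 1.32/3600 = 0.1670333
  hemisphere W, so the sign is −
Point 4:
  Lat: 50 + 9.77/60 = 50.1628333
  S → negative
  λ: 53.923′ = 0.898717°; total 125.8987167
  hemisphere W, so the sign is −

1. 0.692744, -136.972111
2. -16.799657, -99.480417
3. -0.144944, -0.167033
4. -50.162833, -125.898717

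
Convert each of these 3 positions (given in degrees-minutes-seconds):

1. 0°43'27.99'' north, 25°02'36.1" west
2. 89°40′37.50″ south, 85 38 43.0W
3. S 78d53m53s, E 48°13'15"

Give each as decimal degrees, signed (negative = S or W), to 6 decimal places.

Point 1:
  φ: 0 + 43/60 + 27.99/3600 = 0.7244417
  N → positive
  Longitude: 25° + 2/60 + 36.1/3600 = 25 + 0.033333 + 0.010028 = 25.0433611
  hemisphere W, so the sign is −
Point 2:
  Lat: 89 + 40/60 + 37.5/3600 = 89.6770833
  hemisphere S, so the sign is −
  Longitude: 38′ + 43″ = 38.71667′; 85 + 38.71667/60 = 85.6452778
  hemisphere W, so the sign is −
Point 3:
  φ: 78° + 53/60 + 53/3600 = 78 + 0.883333 + 0.014722 = 78.8980556
  hemisphere S, so the sign is −
  λ: 48 + 13/60 + 15/3600 = 48.2208333
  E → positive

1. 0.724442, -25.043361
2. -89.677083, -85.645278
3. -78.898056, 48.220833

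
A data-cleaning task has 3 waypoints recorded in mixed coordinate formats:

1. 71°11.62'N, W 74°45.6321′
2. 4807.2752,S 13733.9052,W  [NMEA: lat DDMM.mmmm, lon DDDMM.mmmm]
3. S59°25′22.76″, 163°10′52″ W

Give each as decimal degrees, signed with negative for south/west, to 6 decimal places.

1. 71.193667, -74.760535
2. -48.121253, -137.565087
3. -59.422989, -163.181111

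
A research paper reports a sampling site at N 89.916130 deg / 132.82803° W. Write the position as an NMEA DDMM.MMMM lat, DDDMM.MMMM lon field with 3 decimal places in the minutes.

8954.968,N / 13249.682,W

Latitude: 89° + 0.916130 × 60 = 89° 54.96780′
Lon: fractional part 0.828030 → 49.68180 minutes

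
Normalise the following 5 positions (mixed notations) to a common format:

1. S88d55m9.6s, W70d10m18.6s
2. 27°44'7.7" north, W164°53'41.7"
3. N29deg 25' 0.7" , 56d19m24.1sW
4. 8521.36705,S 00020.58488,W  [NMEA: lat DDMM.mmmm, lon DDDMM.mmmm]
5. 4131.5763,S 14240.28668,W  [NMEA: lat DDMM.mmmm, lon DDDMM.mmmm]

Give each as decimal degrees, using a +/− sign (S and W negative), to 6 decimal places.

1. -88.919333, -70.171833
2. 27.735472, -164.894917
3. 29.416861, -56.323361
4. -85.356118, -0.343081
5. -41.526272, -142.671445

Point 1:
  Lat: 55′ + 9.6″ = 55.16000′; 88 + 55.16000/60 = 88.9193333
  S ⇒ negate
  Lon: 70 + 10/60 + 18.6/3600 = 70.1718333
  hemisphere W, so the sign is −
Point 2:
  Lat: 27 + 44/60 + 7.7/3600 = 27.7354722
  N ⇒ keep positive
  Lon: 164 + 53/60 + 41.7/3600 = 164.8949167
  hemisphere W, so the sign is −
Point 3:
  φ: 29° + 25/60 + 0.7/3600 = 29 + 0.416667 + 0.000194 = 29.4168611
  N ⇒ keep positive
  λ: 56° + 19/60 + 24.1/3600 = 56 + 0.316667 + 0.006694 = 56.3233611
  hemisphere W, so the sign is −
Point 4:
  φ: degrees = first 2 digits = 85, minutes = 21.36705; 85 + 21.36705/60 = 85.3561175
  S → negative
  λ: split at 3 digits → 000° and 20.58488′; 0 + 20.58488/60 = 0.3430813
  W → negative
Point 5:
  Lat: split at 2 digits → 41° and 31.5763′; 41 + 31.5763/60 = 41.5262717
  S ⇒ negate
  Longitude: degrees = first 3 digits = 142, minutes = 40.28668; 142 + 40.28668/60 = 142.6714447
  hemisphere W, so the sign is −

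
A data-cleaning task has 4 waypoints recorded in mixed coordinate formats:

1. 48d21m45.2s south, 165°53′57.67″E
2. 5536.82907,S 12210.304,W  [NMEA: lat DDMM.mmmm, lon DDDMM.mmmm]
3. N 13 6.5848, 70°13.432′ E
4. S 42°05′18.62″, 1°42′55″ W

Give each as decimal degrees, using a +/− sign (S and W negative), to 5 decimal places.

1. -48.36256, 165.89935
2. -55.61382, -122.17173
3. 13.10975, 70.22387
4. -42.08851, -1.71528

Point 1:
  Latitude: 48° + 21/60 + 45.2/3600 = 48 + 0.350000 + 0.012556 = 48.362556
  S → negative
  Lon: 165° + 53/60 + 57.67/3600 = 165 + 0.883333 + 0.016019 = 165.899353
  E → positive
Point 2:
  Lat: degrees = first 2 digits = 55, minutes = 36.82907; 55 + 36.82907/60 = 55.613818
  S → negative
  Longitude: split at 3 digits → 122° and 10.304′; 122 + 10.304/60 = 122.171733
  hemisphere W, so the sign is −
Point 3:
  Latitude: 6.5848′ = 0.109747°; total 13.109747
  N → positive
  λ: 70 + 13.432/60 = 70.223867
  E ⇒ keep positive
Point 4:
  φ: 5′ + 18.62″ = 5.31033′; 42 + 5.31033/60 = 42.088506
  hemisphere S, so the sign is −
  Lon: 1° + 42/60 + 55/3600 = 1 + 0.700000 + 0.015278 = 1.715278
  W → negative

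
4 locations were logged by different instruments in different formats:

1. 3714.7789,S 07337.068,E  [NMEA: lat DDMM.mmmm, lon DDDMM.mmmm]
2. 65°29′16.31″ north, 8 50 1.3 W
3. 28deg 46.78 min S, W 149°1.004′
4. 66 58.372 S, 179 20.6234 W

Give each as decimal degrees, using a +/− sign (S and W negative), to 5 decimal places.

Point 1:
  φ: split at 2 digits → 37° and 14.7789′; 37 + 14.7789/60 = 37.246315
  S → negative
  Longitude: split at 3 digits → 073° and 37.068′; 73 + 37.068/60 = 73.617800
  E → positive
Point 2:
  Lat: 65 + 29/60 + 16.31/3600 = 65.487864
  N ⇒ keep positive
  Longitude: 8° + 50/60 + 1.3/3600 = 8 + 0.833333 + 0.000361 = 8.833694
  W ⇒ negate
Point 3:
  Lat: 28 + 46.78/60 = 28.779667
  S → negative
  λ: 149 + 1.004/60 = 149.016733
  hemisphere W, so the sign is −
Point 4:
  Lat: 66 + 58.372/60 = 66.972867
  S → negative
  Lon: 20.6234′ = 0.343723°; total 179.343723
  W ⇒ negate

1. -37.24632, 73.61780
2. 65.48786, -8.83369
3. -28.77967, -149.01673
4. -66.97287, -179.34372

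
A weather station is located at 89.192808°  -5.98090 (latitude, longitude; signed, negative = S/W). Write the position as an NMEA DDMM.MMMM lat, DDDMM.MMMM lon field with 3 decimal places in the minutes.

Lat: fractional part 0.192808 → 11.56848 minutes
Longitude is negative → W; |value| = 5.980900
Longitude: fractional part 0.980900 → 58.85400 minutes

8911.568,N / 00558.854,W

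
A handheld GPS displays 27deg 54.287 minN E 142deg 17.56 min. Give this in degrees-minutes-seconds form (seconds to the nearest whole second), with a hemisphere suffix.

27°54′17″ N, 142°17′34″ E

φ: 54.28700′ → 54′ and 0.28700 × 60 = 17.22″
Lon: fractional minutes 0.56000 × 60 = 33.60″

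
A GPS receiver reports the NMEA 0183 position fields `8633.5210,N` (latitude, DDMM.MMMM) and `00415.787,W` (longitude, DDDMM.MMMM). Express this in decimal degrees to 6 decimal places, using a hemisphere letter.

Lat: split at 2 digits → 86° and 33.521′; 86 + 33.521/60 = 86.5586833
Longitude: degrees = first 3 digits = 4, minutes = 15.787; 4 + 15.787/60 = 4.2631167

86.558683° N, 4.263117° W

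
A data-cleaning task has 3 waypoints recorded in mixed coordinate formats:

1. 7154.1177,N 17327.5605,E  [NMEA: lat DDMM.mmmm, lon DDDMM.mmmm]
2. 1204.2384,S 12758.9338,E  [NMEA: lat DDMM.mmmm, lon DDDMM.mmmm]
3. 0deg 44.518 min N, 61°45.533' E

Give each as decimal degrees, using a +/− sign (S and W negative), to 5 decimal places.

1. 71.90196, 173.45934
2. -12.07064, 127.98223
3. 0.74197, 61.75888

Point 1:
  Lat: degrees = first 2 digits = 71, minutes = 54.1177; 71 + 54.1177/60 = 71.901962
  N → positive
  Lon: degrees = first 3 digits = 173, minutes = 27.5605; 173 + 27.5605/60 = 173.459342
  E → positive
Point 2:
  φ: split at 2 digits → 12° and 4.2384′; 12 + 4.2384/60 = 12.070640
  S → negative
  Lon: degrees = first 3 digits = 127, minutes = 58.9338; 127 + 58.9338/60 = 127.982230
  E ⇒ keep positive
Point 3:
  Latitude: 44.518′ = 0.741967°; total 0.741967
  N ⇒ keep positive
  Longitude: 61 + 45.533/60 = 61.758883
  E ⇒ keep positive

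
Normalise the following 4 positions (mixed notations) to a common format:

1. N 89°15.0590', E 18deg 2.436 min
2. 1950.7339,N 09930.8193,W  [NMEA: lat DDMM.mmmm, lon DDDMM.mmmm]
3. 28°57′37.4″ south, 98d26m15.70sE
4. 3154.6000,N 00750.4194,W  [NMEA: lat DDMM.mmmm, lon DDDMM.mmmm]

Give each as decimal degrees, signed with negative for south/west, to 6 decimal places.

Point 1:
  Latitude: 89 + 15.059/60 = 89.2509833
  N ⇒ keep positive
  λ: 18 + 2.436/60 = 18.0406000
  E → positive
Point 2:
  Lat: degrees = first 2 digits = 19, minutes = 50.7339; 19 + 50.7339/60 = 19.8455650
  N → positive
  Lon: split at 3 digits → 099° and 30.8193′; 99 + 30.8193/60 = 99.5136550
  W ⇒ negate
Point 3:
  Lat: 28° + 57/60 + 37.4/3600 = 28 + 0.950000 + 0.010389 = 28.9603889
  S ⇒ negate
  Longitude: 98 + 26/60 + 15.7/3600 = 98.4376944
  E → positive
Point 4:
  Latitude: degrees = first 2 digits = 31, minutes = 54.6; 31 + 54.6/60 = 31.9100000
  N → positive
  Longitude: split at 3 digits → 007° and 50.4194′; 7 + 50.4194/60 = 7.8403233
  hemisphere W, so the sign is −

1. 89.250983, 18.040600
2. 19.845565, -99.513655
3. -28.960389, 98.437694
4. 31.910000, -7.840323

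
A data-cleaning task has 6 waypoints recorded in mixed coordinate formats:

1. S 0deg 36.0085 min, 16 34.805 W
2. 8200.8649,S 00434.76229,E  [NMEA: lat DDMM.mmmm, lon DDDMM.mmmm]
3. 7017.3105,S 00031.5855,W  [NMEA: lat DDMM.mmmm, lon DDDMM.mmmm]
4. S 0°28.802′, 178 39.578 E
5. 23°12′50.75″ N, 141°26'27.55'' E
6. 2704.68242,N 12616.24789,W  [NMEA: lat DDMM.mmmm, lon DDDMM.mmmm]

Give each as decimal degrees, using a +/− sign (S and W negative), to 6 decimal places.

1. -0.600142, -16.580083
2. -82.014415, 4.579372
3. -70.288508, -0.526425
4. -0.480033, 178.659633
5. 23.214097, 141.440986
6. 27.078040, -126.270798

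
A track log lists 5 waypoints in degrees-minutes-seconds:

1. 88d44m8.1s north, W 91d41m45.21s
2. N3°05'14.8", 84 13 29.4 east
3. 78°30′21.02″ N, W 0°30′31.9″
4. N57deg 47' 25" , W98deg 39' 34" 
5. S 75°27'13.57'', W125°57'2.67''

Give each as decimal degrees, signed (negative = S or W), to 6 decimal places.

1. 88.735583, -91.695892
2. 3.087444, 84.224833
3. 78.505839, -0.508861
4. 57.790278, -98.659444
5. -75.453769, -125.950742

Point 1:
  Latitude: 44′ + 8.1″ = 44.13500′; 88 + 44.13500/60 = 88.7355833
  N → positive
  λ: 41′ + 45.21″ = 41.75350′; 91 + 41.75350/60 = 91.6958917
  W → negative
Point 2:
  φ: 5′ + 14.8″ = 5.24667′; 3 + 5.24667/60 = 3.0874444
  N → positive
  λ: 84° + 13/60 + 29.4/3600 = 84 + 0.216667 + 0.008167 = 84.2248333
  E → positive
Point 3:
  Latitude: 78° + 30/60 + 21.02/3600 = 78 + 0.500000 + 0.005839 = 78.5058389
  N → positive
  λ: 30′ + 31.9″ = 30.53167′; 0 + 30.53167/60 = 0.5088611
  W ⇒ negate
Point 4:
  Latitude: 47′ + 25″ = 47.41667′; 57 + 47.41667/60 = 57.7902778
  N ⇒ keep positive
  Lon: 98° + 39/60 + 34/3600 = 98 + 0.650000 + 0.009444 = 98.6594444
  W ⇒ negate
Point 5:
  Lat: 75 + 27/60 + 13.57/3600 = 75.4537694
  hemisphere S, so the sign is −
  Longitude: 57′ + 2.67″ = 57.04450′; 125 + 57.04450/60 = 125.9507417
  W → negative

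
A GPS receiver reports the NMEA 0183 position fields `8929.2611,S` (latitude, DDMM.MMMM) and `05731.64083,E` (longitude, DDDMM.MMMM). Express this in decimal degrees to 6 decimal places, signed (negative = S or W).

-89.487685, 57.527347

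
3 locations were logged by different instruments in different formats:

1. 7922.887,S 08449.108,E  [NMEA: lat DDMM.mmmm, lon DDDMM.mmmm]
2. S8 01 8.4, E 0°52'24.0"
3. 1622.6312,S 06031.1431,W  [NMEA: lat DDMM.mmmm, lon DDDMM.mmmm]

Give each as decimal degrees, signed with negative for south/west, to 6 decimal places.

Point 1:
  Lat: degrees = first 2 digits = 79, minutes = 22.887; 79 + 22.887/60 = 79.3814500
  S ⇒ negate
  Longitude: split at 3 digits → 084° and 49.108′; 84 + 49.108/60 = 84.8184667
  E ⇒ keep positive
Point 2:
  φ: 8° + 1/60 + 8.4/3600 = 8 + 0.016667 + 0.002333 = 8.0190000
  S → negative
  Longitude: 0 + 52/60 + 24/3600 = 0.8733333
  E → positive
Point 3:
  Latitude: degrees = first 2 digits = 16, minutes = 22.6312; 16 + 22.6312/60 = 16.3771867
  S ⇒ negate
  Longitude: degrees = first 3 digits = 60, minutes = 31.1431; 60 + 31.1431/60 = 60.5190517
  W ⇒ negate

1. -79.381450, 84.818467
2. -8.019000, 0.873333
3. -16.377187, -60.519052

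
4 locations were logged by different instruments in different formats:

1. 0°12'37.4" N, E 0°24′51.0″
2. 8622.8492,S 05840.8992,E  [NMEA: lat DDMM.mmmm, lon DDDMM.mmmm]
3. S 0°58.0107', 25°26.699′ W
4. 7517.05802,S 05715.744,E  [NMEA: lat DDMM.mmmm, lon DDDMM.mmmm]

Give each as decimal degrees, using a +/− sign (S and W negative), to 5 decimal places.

1. 0.21039, 0.41417
2. -86.38082, 58.68165
3. -0.96685, -25.44498
4. -75.28430, 57.26240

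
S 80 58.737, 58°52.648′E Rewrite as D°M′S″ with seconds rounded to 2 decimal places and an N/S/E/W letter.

80°58′44.22″ S, 58°52′38.88″ E

φ: 58.73700′ → 58′ and 0.73700 × 60 = 44.2200″
Lon: 52.64800′ → 52′ and 0.64800 × 60 = 38.8800″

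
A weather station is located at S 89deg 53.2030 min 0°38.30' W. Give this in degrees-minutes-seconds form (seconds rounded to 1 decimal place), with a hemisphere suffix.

Lat: 53.20300′ → 53′ and 0.20300 × 60 = 12.180″
Lon: 38.30000′ → 38′ and 0.30000 × 60 = 18.000″

89°53′12.2″ S, 0°38′18.0″ W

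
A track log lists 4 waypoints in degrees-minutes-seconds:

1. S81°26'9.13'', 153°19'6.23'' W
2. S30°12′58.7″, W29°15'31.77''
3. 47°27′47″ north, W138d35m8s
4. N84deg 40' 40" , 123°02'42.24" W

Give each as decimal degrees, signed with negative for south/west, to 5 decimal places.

Point 1:
  Lat: 81 + 26/60 + 9.13/3600 = 81.435869
  S ⇒ negate
  Longitude: 19′ + 6.23″ = 19.10383′; 153 + 19.10383/60 = 153.318397
  W ⇒ negate
Point 2:
  φ: 30 + 12/60 + 58.7/3600 = 30.216306
  hemisphere S, so the sign is −
  Longitude: 29 + 15/60 + 31.77/3600 = 29.258825
  hemisphere W, so the sign is −
Point 3:
  Latitude: 47° + 27/60 + 47/3600 = 47 + 0.450000 + 0.013056 = 47.463056
  N ⇒ keep positive
  Lon: 35′ + 8″ = 35.13333′; 138 + 35.13333/60 = 138.585556
  W → negative
Point 4:
  φ: 84 + 40/60 + 40/3600 = 84.677778
  N → positive
  Longitude: 123° + 2/60 + 42.24/3600 = 123 + 0.033333 + 0.011733 = 123.045067
  W → negative

1. -81.43587, -153.31840
2. -30.21631, -29.25883
3. 47.46306, -138.58556
4. 84.67778, -123.04507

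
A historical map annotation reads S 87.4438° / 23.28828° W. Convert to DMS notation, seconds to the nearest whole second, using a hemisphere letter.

Latitude: 0.443800° → 26.62800′; 0.62800 × 60 = 37.68″
λ: 0.288280° → 17.29680′; 0.29680 × 60 = 17.81″

87°26′38″ S, 23°17′18″ W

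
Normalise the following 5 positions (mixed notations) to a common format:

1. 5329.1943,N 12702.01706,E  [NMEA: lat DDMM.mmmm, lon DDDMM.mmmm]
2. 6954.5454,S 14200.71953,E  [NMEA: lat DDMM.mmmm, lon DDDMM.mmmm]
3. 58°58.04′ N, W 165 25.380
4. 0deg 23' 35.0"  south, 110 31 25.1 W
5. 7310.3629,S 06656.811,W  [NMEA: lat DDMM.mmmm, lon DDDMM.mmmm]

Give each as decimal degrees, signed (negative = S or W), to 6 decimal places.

1. 53.486572, 127.033618
2. -69.909090, 142.011992
3. 58.967333, -165.423000
4. -0.393056, -110.523639
5. -73.172715, -66.946850

Point 1:
  Latitude: degrees = first 2 digits = 53, minutes = 29.1943; 53 + 29.1943/60 = 53.4865717
  N → positive
  Lon: degrees = first 3 digits = 127, minutes = 2.01706; 127 + 2.01706/60 = 127.0336177
  E → positive
Point 2:
  Lat: split at 2 digits → 69° and 54.5454′; 69 + 54.5454/60 = 69.9090900
  S → negative
  Longitude: split at 3 digits → 142° and 0.71953′; 142 + 0.71953/60 = 142.0119922
  E ⇒ keep positive
Point 3:
  Lat: 58.04′ = 0.967333°; total 58.9673333
  N → positive
  Longitude: 165 + 25.38/60 = 165.4230000
  W → negative
Point 4:
  Lat: 0 + 23/60 + 35/3600 = 0.3930556
  S ⇒ negate
  Lon: 110° + 31/60 + 25.1/3600 = 110 + 0.516667 + 0.006972 = 110.5236389
  W → negative
Point 5:
  Latitude: split at 2 digits → 73° and 10.3629′; 73 + 10.3629/60 = 73.1727150
  S ⇒ negate
  λ: degrees = first 3 digits = 66, minutes = 56.811; 66 + 56.811/60 = 66.9468500
  W ⇒ negate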